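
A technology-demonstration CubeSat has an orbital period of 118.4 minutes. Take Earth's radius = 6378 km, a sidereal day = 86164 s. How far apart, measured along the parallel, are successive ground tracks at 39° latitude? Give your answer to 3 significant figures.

T = 118.4 min = 7104.0 s.
Node shift per orbit = (7104.0/86164) × 360° = 29.68°.
Equatorial spacing = 29.68 × 111.3 km/° = 3304 km.
At 39° latitude, spacing = 3304 × cos(39°) = 2568 km.

2570 km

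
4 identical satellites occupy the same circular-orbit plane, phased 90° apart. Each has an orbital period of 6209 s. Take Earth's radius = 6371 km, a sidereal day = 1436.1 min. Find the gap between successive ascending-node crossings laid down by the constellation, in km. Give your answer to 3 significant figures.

721 km

Single-satellite node shift = (6209.0/86166) × 360° = 25.94°.
With 4 satellites evenly phased, successive equator crossings are 25.94/4 = 6.485° apart.
That is 6.485 × 111.2 = 721 km at the equator.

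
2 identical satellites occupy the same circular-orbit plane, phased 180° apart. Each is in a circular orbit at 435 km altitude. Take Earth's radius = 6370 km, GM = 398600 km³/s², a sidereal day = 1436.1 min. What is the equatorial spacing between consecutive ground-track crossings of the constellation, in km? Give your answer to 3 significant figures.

1300 km

Semi-major axis a = 6370 + 435 = 6805 km. Period T = 2π√(a³/μ) = 2π√(6805³/398600) = 5586.7 s = 93.11 min.
Single-satellite node shift = (5586.7/86166) × 360° = 23.34°.
With 2 satellites evenly phased, successive equator crossings are 23.34/2 = 11.671° apart.
That is 11.671 × 111.2 = 1297 km at the equator.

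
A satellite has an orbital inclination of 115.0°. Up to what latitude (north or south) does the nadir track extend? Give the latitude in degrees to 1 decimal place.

65.0°

Retrograde orbit: the ground track reaches ±(180° − i) = ±(180 − 115.0) = ±65.0°.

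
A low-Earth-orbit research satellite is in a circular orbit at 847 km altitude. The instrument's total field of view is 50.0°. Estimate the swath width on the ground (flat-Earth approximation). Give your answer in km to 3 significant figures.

790 km

Half-angle = 50.0°/2 = 25°.
Swath width ≈ 2h·tan(θ/2) = 2 × 847 × tan(25°) = 789.9 km.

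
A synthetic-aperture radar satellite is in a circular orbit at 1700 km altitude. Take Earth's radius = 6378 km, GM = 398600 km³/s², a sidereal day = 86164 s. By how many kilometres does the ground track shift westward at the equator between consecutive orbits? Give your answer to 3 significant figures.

Semi-major axis a = 6378 + 1700 = 8078 km. Period T = 2π√(a³/μ) = 2π√(8078³/398600) = 7225.5 s = 120.42 min.
During one orbit Earth rotates (7225.5 / 86164) × 360° = 30.19°.
At the equator that is 30.19° × (2π·6378/360) km/° = 30.19 × 111.3 = 3361 km.

3360 km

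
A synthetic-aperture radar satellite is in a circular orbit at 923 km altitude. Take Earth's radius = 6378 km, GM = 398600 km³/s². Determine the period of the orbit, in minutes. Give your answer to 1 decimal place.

Semi-major axis a = 6378 + 923 = 7301 km. Period T = 2π√(a³/μ) = 2π√(7301³/398600) = 6208.5 s = 103.47 min.

103.5 min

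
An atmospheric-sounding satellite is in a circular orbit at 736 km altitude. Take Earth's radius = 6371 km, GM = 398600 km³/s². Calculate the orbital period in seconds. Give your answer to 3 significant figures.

5960 seconds

Semi-major axis a = 6371 + 736 = 7107 km. Period T = 2π√(a³/μ) = 2π√(7107³/398600) = 5962.7 s = 99.38 min.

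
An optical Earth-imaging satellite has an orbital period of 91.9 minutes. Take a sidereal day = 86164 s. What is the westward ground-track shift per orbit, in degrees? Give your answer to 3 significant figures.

23.0°

T = 91.9 min = 5514.0 s.
During one orbit Earth rotates (5514.0 / 86164) × 360° = 23.04°.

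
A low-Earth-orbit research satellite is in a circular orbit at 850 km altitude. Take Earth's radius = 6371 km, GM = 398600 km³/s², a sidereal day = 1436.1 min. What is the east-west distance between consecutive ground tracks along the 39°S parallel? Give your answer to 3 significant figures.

Semi-major axis a = 6371 + 850 = 7221 km. Period T = 2π√(a³/μ) = 2π√(7221³/398600) = 6106.7 s = 101.78 min.
Node shift per orbit = (6106.7/86166) × 360° = 25.51°.
Equatorial spacing = 25.51 × 111.2 km/° = 2837 km.
At 39° latitude, spacing = 2837 × cos(39°) = 2205 km.

2200 km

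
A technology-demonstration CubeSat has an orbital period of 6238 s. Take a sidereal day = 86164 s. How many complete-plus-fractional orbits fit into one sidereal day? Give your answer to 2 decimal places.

Orbits per sidereal day = 86164 / 6238.0 = 13.813.

13.81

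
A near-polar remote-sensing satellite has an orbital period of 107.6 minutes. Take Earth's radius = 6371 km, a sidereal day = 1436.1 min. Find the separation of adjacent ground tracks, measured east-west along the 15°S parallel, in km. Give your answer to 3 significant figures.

2900 km

T = 107.6 min = 6456.0 s.
Node shift per orbit = (6456.0/86166) × 360° = 26.97°.
Equatorial spacing = 26.97 × 111.2 km/° = 2999 km.
At 15° latitude, spacing = 2999 × cos(15°) = 2897 km.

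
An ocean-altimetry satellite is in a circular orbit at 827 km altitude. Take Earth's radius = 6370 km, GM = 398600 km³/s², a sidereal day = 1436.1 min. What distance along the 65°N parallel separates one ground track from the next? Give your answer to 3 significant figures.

Semi-major axis a = 6370 + 827 = 7197 km. Period T = 2π√(a³/μ) = 2π√(7197³/398600) = 6076.3 s = 101.27 min.
Node shift per orbit = (6076.3/86166) × 360° = 25.39°.
Equatorial spacing = 25.39 × 111.2 km/° = 2822 km.
At 65° latitude, spacing = 2822 × cos(65°) = 1193 km.

1190 km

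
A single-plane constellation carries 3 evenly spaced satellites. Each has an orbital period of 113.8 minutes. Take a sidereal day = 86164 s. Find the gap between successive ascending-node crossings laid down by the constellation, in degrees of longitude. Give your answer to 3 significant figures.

9.51°

T = 113.8 min = 6828.0 s.
Single-satellite node shift = (6828.0/86164) × 360° = 28.53°.
With 3 satellites evenly phased, successive equator crossings are 28.53/3 = 9.509° apart.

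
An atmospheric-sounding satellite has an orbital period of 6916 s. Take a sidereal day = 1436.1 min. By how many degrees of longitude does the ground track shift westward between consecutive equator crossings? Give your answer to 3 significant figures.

28.9°

During one orbit Earth rotates (6916.0 / 86166) × 360° = 28.89°.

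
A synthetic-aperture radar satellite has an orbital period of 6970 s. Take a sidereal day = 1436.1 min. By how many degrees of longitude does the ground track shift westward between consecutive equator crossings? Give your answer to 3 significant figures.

29.1°

During one orbit Earth rotates (6970.0 / 86166) × 360° = 29.12°.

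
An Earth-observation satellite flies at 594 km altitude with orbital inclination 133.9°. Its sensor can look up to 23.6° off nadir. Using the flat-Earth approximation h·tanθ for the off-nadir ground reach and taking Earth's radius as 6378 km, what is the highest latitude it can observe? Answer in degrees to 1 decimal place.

48.4°

Retrograde orbit: the ground track reaches ±(180° − i) = ±(180 − 133.9) = ±46.1°.
Sensor half-swath on the ground ≈ 594·tan(23.6°) = 260 km = 2.33° of latitude.
Maximum observable latitude ≈ 46.1 + 2.33 = 48.4°.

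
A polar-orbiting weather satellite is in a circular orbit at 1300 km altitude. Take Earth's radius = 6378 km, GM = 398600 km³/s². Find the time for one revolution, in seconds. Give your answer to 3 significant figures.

6700 seconds

Semi-major axis a = 6378 + 1300 = 7678 km. Period T = 2π√(a³/μ) = 2π√(7678³/398600) = 6695.5 s = 111.59 min.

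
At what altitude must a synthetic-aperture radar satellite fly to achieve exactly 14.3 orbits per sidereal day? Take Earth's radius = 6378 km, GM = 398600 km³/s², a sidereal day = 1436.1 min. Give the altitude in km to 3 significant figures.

779 km

Required period T = 86166 / 14.3 = 6025.6 s.
From T = 2π√(a³/μ): a = (μ T²/4π²)^(1/3) = (398600 × 6025.6² / 4π²)^(1/3) = 7157 km.
Altitude h = a − R = 7157 − 6378 = 779 km.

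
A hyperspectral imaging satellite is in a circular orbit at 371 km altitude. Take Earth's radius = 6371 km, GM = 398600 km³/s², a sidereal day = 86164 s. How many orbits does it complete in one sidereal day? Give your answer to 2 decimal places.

15.64

Semi-major axis a = 6371 + 371 = 6742 km. Period T = 2π√(a³/μ) = 2π√(6742³/398600) = 5509.3 s = 91.82 min.
Orbits per sidereal day = 86164 / 5509.3 = 15.640.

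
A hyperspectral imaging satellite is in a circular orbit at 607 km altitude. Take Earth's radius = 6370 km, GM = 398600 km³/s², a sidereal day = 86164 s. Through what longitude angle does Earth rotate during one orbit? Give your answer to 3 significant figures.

24.2°

Semi-major axis a = 6370 + 607 = 6977 km. Period T = 2π√(a³/μ) = 2π√(6977³/398600) = 5799.8 s = 96.66 min.
During one orbit Earth rotates (5799.8 / 86164) × 360° = 24.23°.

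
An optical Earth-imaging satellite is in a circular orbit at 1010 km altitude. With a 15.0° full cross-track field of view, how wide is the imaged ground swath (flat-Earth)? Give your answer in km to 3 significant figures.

Half-angle = 15.0°/2 = 7.5°.
Swath width ≈ 2h·tan(θ/2) = 2 × 1010 × tan(7.5°) = 265.9 km.

266 km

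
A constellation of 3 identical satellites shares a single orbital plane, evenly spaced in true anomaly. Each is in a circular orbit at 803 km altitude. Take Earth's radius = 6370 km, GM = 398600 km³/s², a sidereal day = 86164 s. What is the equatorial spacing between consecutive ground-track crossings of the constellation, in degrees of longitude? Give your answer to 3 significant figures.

Semi-major axis a = 6370 + 803 = 7173 km. Period T = 2π√(a³/μ) = 2π√(7173³/398600) = 6045.9 s = 100.77 min.
Single-satellite node shift = (6045.9/86164) × 360° = 25.26°.
With 3 satellites evenly phased, successive equator crossings are 25.26/3 = 8.420° apart.

8.42°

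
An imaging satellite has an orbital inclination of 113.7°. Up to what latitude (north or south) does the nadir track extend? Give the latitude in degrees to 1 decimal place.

66.3°

Retrograde orbit: the ground track reaches ±(180° − i) = ±(180 − 113.7) = ±66.3°.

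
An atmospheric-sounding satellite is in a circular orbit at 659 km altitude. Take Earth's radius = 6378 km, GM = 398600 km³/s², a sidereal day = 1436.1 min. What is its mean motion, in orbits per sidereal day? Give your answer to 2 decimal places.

14.67

Semi-major axis a = 6378 + 659 = 7037 km. Period T = 2π√(a³/μ) = 2π√(7037³/398600) = 5874.8 s = 97.91 min.
Orbits per sidereal day = 86166 / 5874.8 = 14.667.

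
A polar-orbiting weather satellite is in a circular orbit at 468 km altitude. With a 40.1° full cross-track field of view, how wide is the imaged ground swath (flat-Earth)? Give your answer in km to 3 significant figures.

342 km

Half-angle = 40.1°/2 = 20.05°.
Swath width ≈ 2h·tan(θ/2) = 2 × 468 × tan(20.05°) = 341.6 km.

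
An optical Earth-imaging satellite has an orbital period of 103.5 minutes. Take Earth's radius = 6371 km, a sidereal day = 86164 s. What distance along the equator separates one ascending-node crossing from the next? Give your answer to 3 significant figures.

T = 103.5 min = 6210.0 s.
During one orbit Earth rotates (6210.0 / 86164) × 360° = 25.95°.
At the equator that is 25.95° × (2π·6371/360) km/° = 25.95 × 111.2 = 2885 km.

2890 km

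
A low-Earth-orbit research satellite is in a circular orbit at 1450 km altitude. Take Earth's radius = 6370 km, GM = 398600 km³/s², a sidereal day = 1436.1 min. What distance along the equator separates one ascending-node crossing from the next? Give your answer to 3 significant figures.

Semi-major axis a = 6370 + 1450 = 7820 km. Period T = 2π√(a³/μ) = 2π√(7820³/398600) = 6882.1 s = 114.70 min.
During one orbit Earth rotates (6882.1 / 86166) × 360° = 28.75°.
At the equator that is 28.75° × (2π·6370/360) km/° = 28.75 × 111.2 = 3197 km.

3200 km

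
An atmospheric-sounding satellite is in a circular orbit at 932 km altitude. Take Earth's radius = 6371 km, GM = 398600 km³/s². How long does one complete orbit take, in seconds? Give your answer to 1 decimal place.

Semi-major axis a = 6371 + 932 = 7303 km. Period T = 2π√(a³/μ) = 2π√(7303³/398600) = 6211.0 s = 103.52 min.

6211.0 seconds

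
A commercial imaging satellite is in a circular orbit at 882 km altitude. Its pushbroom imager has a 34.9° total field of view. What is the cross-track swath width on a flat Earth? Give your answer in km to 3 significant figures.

Half-angle = 34.9°/2 = 17.45°.
Swath width ≈ 2h·tan(θ/2) = 2 × 882 × tan(17.45°) = 554.5 km.

554 km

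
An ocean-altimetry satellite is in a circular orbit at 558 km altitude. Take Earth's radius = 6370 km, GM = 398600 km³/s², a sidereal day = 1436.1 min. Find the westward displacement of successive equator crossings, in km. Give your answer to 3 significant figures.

Semi-major axis a = 6370 + 558 = 6928 km. Period T = 2π√(a³/μ) = 2π√(6928³/398600) = 5738.8 s = 95.65 min.
During one orbit Earth rotates (5738.8 / 86166) × 360° = 23.98°.
At the equator that is 23.98° × (2π·6370/360) km/° = 23.98 × 111.2 = 2666 km.

2670 km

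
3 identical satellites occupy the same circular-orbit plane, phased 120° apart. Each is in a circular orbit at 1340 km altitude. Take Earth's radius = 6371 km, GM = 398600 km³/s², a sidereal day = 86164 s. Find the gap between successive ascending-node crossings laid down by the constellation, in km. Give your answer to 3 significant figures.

Semi-major axis a = 6371 + 1340 = 7711 km. Period T = 2π√(a³/μ) = 2π√(7711³/398600) = 6738.7 s = 112.31 min.
Single-satellite node shift = (6738.7/86164) × 360° = 28.15°.
With 3 satellites evenly phased, successive equator crossings are 28.15/3 = 9.385° apart.
That is 9.385 × 111.2 = 1044 km at the equator.

1040 km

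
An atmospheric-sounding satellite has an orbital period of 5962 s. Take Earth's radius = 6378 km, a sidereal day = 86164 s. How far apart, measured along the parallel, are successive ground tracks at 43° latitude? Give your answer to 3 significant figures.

Node shift per orbit = (5962.0/86164) × 360° = 24.91°.
Equatorial spacing = 24.91 × 111.3 km/° = 2773 km.
At 43° latitude, spacing = 2773 × cos(43°) = 2028 km.

2030 km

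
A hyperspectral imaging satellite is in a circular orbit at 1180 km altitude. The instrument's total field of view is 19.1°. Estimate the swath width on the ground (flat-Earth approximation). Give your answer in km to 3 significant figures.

397 km

Half-angle = 19.1°/2 = 9.55°.
Swath width ≈ 2h·tan(θ/2) = 2 × 1180 × tan(9.55°) = 397.0 km.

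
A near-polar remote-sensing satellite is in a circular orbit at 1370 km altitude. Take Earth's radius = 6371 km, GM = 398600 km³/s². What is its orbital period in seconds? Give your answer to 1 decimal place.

Semi-major axis a = 6371 + 1370 = 7741 km. Period T = 2π√(a³/μ) = 2π√(7741³/398600) = 6778.1 s = 112.97 min.

6778.1 seconds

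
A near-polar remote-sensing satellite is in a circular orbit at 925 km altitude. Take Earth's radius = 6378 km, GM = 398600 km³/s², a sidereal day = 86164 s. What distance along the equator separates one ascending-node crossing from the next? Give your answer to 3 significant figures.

2890 km

Semi-major axis a = 6378 + 925 = 7303 km. Period T = 2π√(a³/μ) = 2π√(7303³/398600) = 6211.0 s = 103.52 min.
During one orbit Earth rotates (6211.0 / 86164) × 360° = 25.95°.
At the equator that is 25.95° × (2π·6378/360) km/° = 25.95 × 111.3 = 2889 km.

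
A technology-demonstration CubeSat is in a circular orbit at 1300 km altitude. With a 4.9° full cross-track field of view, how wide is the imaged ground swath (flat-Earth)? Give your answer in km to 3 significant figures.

Half-angle = 4.9°/2 = 2.45°.
Swath width ≈ 2h·tan(θ/2) = 2 × 1300 × tan(2.45°) = 111.2 km.

111 km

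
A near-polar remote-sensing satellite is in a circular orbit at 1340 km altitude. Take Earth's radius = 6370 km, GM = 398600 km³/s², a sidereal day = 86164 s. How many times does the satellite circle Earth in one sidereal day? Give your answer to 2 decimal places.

Semi-major axis a = 6370 + 1340 = 7710 km. Period T = 2π√(a³/μ) = 2π√(7710³/398600) = 6737.4 s = 112.29 min.
Orbits per sidereal day = 86164 / 6737.4 = 12.789.

12.79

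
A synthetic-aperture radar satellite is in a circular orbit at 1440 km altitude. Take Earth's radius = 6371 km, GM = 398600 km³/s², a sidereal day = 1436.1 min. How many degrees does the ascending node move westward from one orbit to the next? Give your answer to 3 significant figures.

Semi-major axis a = 6371 + 1440 = 7811 km. Period T = 2π√(a³/μ) = 2π√(7811³/398600) = 6870.2 s = 114.50 min.
During one orbit Earth rotates (6870.2 / 86166) × 360° = 28.70°.

28.7°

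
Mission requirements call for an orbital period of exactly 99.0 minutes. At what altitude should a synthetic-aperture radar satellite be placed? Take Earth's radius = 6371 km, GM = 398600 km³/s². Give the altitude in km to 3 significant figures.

718 km

T = 99.0 min = 5940.0 s.
From T = 2π√(a³/μ): a = (μ T²/4π²)^(1/3) = (398600 × 5940.0² / 4π²)^(1/3) = 7089 km.
Altitude h = a − R = 7089 − 6371 = 718 km.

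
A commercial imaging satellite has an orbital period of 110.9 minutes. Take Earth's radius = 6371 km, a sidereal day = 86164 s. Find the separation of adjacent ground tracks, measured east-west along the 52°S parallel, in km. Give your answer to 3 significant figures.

T = 110.9 min = 6654.0 s.
Node shift per orbit = (6654.0/86164) × 360° = 27.80°.
Equatorial spacing = 27.80 × 111.2 km/° = 3091 km.
At 52° latitude, spacing = 3091 × cos(52°) = 1903 km.

1900 km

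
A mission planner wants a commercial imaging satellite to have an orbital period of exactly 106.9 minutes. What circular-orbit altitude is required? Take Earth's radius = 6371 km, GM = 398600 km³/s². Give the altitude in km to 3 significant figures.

T = 106.9 min = 6414.0 s.
From T = 2π√(a³/μ): a = (μ T²/4π²)^(1/3) = (398600 × 6414.0² / 4π²)^(1/3) = 7461 km.
Altitude h = a − R = 7461 − 6371 = 1090 km.

1090 km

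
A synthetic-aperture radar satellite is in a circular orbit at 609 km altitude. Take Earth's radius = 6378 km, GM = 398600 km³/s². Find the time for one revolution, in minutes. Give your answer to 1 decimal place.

96.9 min

Semi-major axis a = 6378 + 609 = 6987 km. Period T = 2π√(a³/μ) = 2π√(6987³/398600) = 5812.3 s = 96.87 min.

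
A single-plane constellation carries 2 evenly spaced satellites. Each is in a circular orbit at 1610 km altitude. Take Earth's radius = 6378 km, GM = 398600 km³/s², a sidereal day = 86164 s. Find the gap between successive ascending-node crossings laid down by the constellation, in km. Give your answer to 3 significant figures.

1650 km

Semi-major axis a = 6378 + 1610 = 7988 km. Period T = 2π√(a³/μ) = 2π√(7988³/398600) = 7105.1 s = 118.42 min.
Single-satellite node shift = (7105.1/86164) × 360° = 29.69°.
With 2 satellites evenly phased, successive equator crossings are 29.69/2 = 14.843° apart.
That is 14.843 × 111.3 = 1652 km at the equator.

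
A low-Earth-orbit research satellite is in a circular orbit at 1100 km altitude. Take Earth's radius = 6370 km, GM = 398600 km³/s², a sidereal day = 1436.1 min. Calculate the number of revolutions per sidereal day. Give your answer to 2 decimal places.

Semi-major axis a = 6370 + 1100 = 7470 km. Period T = 2π√(a³/μ) = 2π√(7470³/398600) = 6425.3 s = 107.09 min.
Orbits per sidereal day = 86166 / 6425.3 = 13.410.

13.41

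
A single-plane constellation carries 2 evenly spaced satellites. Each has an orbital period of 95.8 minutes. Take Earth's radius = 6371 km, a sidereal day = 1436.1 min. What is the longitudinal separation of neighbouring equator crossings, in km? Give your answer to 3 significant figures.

1340 km

T = 95.8 min = 5748.0 s.
Single-satellite node shift = (5748.0/86166) × 360° = 24.02°.
With 2 satellites evenly phased, successive equator crossings are 24.02/2 = 12.008° apart.
That is 12.008 × 111.2 = 1335 km at the equator.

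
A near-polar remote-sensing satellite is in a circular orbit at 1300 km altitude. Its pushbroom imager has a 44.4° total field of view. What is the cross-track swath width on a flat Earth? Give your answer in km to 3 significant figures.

1060 km

Half-angle = 44.4°/2 = 22.2°.
Swath width ≈ 2h·tan(θ/2) = 2 × 1300 × tan(22.2°) = 1061.0 km.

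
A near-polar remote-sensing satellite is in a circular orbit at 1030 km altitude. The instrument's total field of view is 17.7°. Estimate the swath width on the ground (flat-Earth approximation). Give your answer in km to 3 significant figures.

Half-angle = 17.7°/2 = 8.85°.
Swath width ≈ 2h·tan(θ/2) = 2 × 1030 × tan(8.85°) = 320.7 km.

321 km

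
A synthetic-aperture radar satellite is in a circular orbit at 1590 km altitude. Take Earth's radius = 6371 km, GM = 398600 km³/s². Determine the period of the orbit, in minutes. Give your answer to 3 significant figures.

Semi-major axis a = 6371 + 1590 = 7961 km. Period T = 2π√(a³/μ) = 2π√(7961³/398600) = 7069.1 s = 117.82 min.

118 min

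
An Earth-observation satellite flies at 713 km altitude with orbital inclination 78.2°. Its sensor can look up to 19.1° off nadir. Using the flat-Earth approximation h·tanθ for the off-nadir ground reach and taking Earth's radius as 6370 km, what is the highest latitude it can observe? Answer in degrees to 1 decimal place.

For a prograde orbit the ground track reaches latitude ±i = ±78.2°.
Sensor half-swath on the ground ≈ 713·tan(19.1°) = 247 km = 2.22° of latitude.
Maximum observable latitude ≈ 78.2 + 2.22 = 80.4°.

80.4°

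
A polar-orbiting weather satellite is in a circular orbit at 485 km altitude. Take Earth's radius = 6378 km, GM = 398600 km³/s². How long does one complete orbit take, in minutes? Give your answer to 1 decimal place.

94.3 min

Semi-major axis a = 6378 + 485 = 6863 km. Period T = 2π√(a³/μ) = 2π√(6863³/398600) = 5658.3 s = 94.30 min.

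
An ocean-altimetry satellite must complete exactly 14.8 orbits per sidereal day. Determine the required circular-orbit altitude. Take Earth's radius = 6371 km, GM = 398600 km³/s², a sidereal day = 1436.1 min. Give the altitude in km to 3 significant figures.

Required period T = 86166 / 14.8 = 5822.0 s.
From T = 2π√(a³/μ): a = (μ T²/4π²)^(1/3) = (398600 × 5822.0² / 4π²)^(1/3) = 6995 km.
Altitude h = a − R = 6995 − 6371 = 624 km.

624 km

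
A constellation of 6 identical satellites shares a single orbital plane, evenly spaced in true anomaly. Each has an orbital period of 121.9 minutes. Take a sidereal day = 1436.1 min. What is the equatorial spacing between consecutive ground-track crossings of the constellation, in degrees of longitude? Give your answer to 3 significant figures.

T = 121.9 min = 7314.0 s.
Single-satellite node shift = (7314.0/86166) × 360° = 30.56°.
With 6 satellites evenly phased, successive equator crossings are 30.56/6 = 5.093° apart.

5.09°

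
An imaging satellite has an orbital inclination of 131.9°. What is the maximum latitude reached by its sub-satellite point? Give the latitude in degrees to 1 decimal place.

Retrograde orbit: the ground track reaches ±(180° − i) = ±(180 − 131.9) = ±48.1°.

48.1°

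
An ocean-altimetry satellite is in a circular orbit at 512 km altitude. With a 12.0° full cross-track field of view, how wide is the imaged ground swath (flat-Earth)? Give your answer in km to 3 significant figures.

Half-angle = 12.0°/2 = 6°.
Swath width ≈ 2h·tan(θ/2) = 2 × 512 × tan(6°) = 107.6 km.

108 km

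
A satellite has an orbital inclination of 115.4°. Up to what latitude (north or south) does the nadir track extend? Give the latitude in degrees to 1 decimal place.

64.6°

Retrograde orbit: the ground track reaches ±(180° − i) = ±(180 − 115.4) = ±64.6°.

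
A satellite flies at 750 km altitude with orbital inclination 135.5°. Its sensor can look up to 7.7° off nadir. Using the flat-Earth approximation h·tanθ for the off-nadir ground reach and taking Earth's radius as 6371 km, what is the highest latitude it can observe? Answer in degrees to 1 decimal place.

45.4°

Retrograde orbit: the ground track reaches ±(180° − i) = ±(180 − 135.5) = ±44.5°.
Sensor half-swath on the ground ≈ 750·tan(7.7°) = 101 km = 0.91° of latitude.
Maximum observable latitude ≈ 44.5 + 0.91 = 45.4°.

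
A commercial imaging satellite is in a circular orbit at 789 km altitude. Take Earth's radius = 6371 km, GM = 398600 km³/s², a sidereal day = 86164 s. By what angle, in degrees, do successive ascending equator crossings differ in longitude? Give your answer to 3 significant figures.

Semi-major axis a = 6371 + 789 = 7160 km. Period T = 2π√(a³/μ) = 2π√(7160³/398600) = 6029.5 s = 100.49 min.
During one orbit Earth rotates (6029.5 / 86164) × 360° = 25.19°.

25.2°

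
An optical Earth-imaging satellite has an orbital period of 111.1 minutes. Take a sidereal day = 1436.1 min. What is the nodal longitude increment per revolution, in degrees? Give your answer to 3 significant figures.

T = 111.1 min = 6666.0 s.
During one orbit Earth rotates (6666.0 / 86166) × 360° = 27.85°.

27.9°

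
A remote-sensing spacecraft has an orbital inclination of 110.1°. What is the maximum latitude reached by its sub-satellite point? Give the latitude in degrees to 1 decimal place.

69.9°

Retrograde orbit: the ground track reaches ±(180° − i) = ±(180 − 110.1) = ±69.9°.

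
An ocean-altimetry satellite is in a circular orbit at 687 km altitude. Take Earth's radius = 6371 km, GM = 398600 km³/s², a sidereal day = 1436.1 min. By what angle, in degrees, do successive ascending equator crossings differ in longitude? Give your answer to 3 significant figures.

24.7°

Semi-major axis a = 6371 + 687 = 7058 km. Period T = 2π√(a³/μ) = 2π√(7058³/398600) = 5901.1 s = 98.35 min.
During one orbit Earth rotates (5901.1 / 86166) × 360° = 24.65°.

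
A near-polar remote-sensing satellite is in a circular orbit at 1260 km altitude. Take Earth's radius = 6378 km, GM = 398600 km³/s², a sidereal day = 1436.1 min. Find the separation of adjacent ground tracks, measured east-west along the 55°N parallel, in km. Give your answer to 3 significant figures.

Semi-major axis a = 6378 + 1260 = 7638 km. Period T = 2π√(a³/μ) = 2π√(7638³/398600) = 6643.3 s = 110.72 min.
Node shift per orbit = (6643.3/86166) × 360° = 27.76°.
Equatorial spacing = 27.76 × 111.3 km/° = 3090 km.
At 55° latitude, spacing = 3090 × cos(55°) = 1772 km.

1770 km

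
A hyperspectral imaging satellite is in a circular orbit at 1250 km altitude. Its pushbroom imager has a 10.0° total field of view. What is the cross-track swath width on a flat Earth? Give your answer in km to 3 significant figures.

219 km

Half-angle = 10.0°/2 = 5°.
Swath width ≈ 2h·tan(θ/2) = 2 × 1250 × tan(5°) = 218.7 km.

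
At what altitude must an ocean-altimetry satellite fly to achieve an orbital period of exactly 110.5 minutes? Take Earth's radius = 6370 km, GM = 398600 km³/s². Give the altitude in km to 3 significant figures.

1260 km

T = 110.5 min = 6630.0 s.
From T = 2π√(a³/μ): a = (μ T²/4π²)^(1/3) = (398600 × 6630.0² / 4π²)^(1/3) = 7628 km.
Altitude h = a − R = 7628 − 6370 = 1258 km.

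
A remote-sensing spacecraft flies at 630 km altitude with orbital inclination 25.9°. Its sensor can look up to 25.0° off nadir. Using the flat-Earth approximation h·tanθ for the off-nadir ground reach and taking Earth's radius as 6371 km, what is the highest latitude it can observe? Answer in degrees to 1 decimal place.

For a prograde orbit the ground track reaches latitude ±i = ±25.9°.
Sensor half-swath on the ground ≈ 630·tan(25.0°) = 294 km = 2.64° of latitude.
Maximum observable latitude ≈ 25.9 + 2.64 = 28.5°.

28.5°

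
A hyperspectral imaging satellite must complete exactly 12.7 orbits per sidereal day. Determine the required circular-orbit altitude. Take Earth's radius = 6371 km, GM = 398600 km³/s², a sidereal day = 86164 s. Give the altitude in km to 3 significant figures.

Required period T = 86164 / 12.7 = 6784.6 s.
From T = 2π√(a³/μ): a = (μ T²/4π²)^(1/3) = (398600 × 6784.6² / 4π²)^(1/3) = 7746 km.
Altitude h = a − R = 7746 − 6371 = 1375 km.

1370 km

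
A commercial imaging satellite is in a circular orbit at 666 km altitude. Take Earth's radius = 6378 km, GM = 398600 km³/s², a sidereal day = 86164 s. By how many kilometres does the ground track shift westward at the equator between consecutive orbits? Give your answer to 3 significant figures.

Semi-major axis a = 6378 + 666 = 7044 km. Period T = 2π√(a³/μ) = 2π√(7044³/398600) = 5883.6 s = 98.06 min.
During one orbit Earth rotates (5883.6 / 86164) × 360° = 24.58°.
At the equator that is 24.58° × (2π·6378/360) km/° = 24.58 × 111.3 = 2736 km.

2740 km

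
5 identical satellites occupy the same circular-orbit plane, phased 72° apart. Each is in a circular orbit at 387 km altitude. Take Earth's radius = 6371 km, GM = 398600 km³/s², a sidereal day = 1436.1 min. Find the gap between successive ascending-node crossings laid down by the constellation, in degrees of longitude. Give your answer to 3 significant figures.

4.62°

Semi-major axis a = 6371 + 387 = 6758 km. Period T = 2π√(a³/μ) = 2π√(6758³/398600) = 5528.9 s = 92.15 min.
Single-satellite node shift = (5528.9/86166) × 360° = 23.10°.
With 5 satellites evenly phased, successive equator crossings are 23.10/5 = 4.620° apart.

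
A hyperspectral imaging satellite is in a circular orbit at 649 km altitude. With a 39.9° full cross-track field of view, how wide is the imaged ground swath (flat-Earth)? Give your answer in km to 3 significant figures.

471 km

Half-angle = 39.9°/2 = 19.95°.
Swath width ≈ 2h·tan(θ/2) = 2 × 649 × tan(19.95°) = 471.2 km.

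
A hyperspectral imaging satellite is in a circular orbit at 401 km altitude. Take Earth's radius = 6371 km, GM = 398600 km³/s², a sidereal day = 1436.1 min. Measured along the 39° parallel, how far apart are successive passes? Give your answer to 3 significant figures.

Semi-major axis a = 6371 + 401 = 6772 km. Period T = 2π√(a³/μ) = 2π√(6772³/398600) = 5546.1 s = 92.43 min.
Node shift per orbit = (5546.1/86166) × 360° = 23.17°.
Equatorial spacing = 23.17 × 111.2 km/° = 2577 km.
At 39° latitude, spacing = 2577 × cos(39°) = 2002 km.

2000 km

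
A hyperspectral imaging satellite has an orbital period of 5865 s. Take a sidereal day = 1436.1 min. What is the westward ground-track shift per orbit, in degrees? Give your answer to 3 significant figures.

During one orbit Earth rotates (5865.0 / 86166) × 360° = 24.50°.

24.5°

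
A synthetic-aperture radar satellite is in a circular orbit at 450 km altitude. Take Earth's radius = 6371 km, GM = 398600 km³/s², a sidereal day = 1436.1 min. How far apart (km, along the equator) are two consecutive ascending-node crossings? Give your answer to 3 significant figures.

2600 km

Semi-major axis a = 6371 + 450 = 6821 km. Period T = 2π√(a³/μ) = 2π√(6821³/398600) = 5606.4 s = 93.44 min.
During one orbit Earth rotates (5606.4 / 86166) × 360° = 23.42°.
At the equator that is 23.42° × (2π·6371/360) km/° = 23.42 × 111.2 = 2605 km.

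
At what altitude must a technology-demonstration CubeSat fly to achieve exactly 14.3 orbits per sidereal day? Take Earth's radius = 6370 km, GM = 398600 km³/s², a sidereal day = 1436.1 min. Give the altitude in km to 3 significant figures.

Required period T = 86166 / 14.3 = 6025.6 s.
From T = 2π√(a³/μ): a = (μ T²/4π²)^(1/3) = (398600 × 6025.6² / 4π²)^(1/3) = 7157 km.
Altitude h = a − R = 7157 − 6370 = 787 km.

787 km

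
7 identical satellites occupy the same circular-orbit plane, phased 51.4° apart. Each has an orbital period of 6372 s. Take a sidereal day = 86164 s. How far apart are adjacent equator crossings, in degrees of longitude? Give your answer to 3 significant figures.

3.80°

Single-satellite node shift = (6372.0/86164) × 360° = 26.62°.
With 7 satellites evenly phased, successive equator crossings are 26.62/7 = 3.803° apart.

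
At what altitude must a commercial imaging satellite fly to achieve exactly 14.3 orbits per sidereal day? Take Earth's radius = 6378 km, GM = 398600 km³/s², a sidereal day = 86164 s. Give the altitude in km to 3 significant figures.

Required period T = 86164 / 14.3 = 6025.5 s.
From T = 2π√(a³/μ): a = (μ T²/4π²)^(1/3) = (398600 × 6025.5² / 4π²)^(1/3) = 7157 km.
Altitude h = a − R = 7157 − 6378 = 779 km.

779 km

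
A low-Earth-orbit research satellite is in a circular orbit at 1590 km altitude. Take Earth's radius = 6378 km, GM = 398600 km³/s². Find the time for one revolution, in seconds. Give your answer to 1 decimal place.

Semi-major axis a = 6378 + 1590 = 7968 km. Period T = 2π√(a³/μ) = 2π√(7968³/398600) = 7078.4 s = 117.97 min.

7078.4 seconds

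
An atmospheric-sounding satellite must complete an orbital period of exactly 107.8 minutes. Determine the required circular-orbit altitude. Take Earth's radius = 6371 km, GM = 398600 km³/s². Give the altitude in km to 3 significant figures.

1130 km

T = 107.8 min = 6468.0 s.
From T = 2π√(a³/μ): a = (μ T²/4π²)^(1/3) = (398600 × 6468.0² / 4π²)^(1/3) = 7503 km.
Altitude h = a − R = 7503 − 6371 = 1132 km.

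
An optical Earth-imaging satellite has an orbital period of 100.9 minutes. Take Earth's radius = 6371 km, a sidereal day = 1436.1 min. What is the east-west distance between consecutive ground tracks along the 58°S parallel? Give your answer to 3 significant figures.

1490 km

T = 100.9 min = 6054.0 s.
Node shift per orbit = (6054.0/86166) × 360° = 25.29°.
Equatorial spacing = 25.29 × 111.2 km/° = 2813 km.
At 58° latitude, spacing = 2813 × cos(58°) = 1490 km.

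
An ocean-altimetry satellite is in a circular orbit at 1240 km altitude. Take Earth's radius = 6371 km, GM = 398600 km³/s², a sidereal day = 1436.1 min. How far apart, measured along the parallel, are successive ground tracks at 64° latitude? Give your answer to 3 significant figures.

Semi-major axis a = 6371 + 1240 = 7611 km. Period T = 2π√(a³/μ) = 2π√(7611³/398600) = 6608.1 s = 110.13 min.
Node shift per orbit = (6608.1/86166) × 360° = 27.61°.
Equatorial spacing = 27.61 × 111.2 km/° = 3070 km.
At 64° latitude, spacing = 3070 × cos(64°) = 1346 km.

1350 km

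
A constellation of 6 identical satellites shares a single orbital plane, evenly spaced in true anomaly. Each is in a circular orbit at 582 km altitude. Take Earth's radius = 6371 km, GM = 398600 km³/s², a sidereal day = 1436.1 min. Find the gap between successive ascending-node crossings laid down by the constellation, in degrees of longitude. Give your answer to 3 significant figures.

4.02°

Semi-major axis a = 6371 + 582 = 6953 km. Period T = 2π√(a³/μ) = 2π√(6953³/398600) = 5769.9 s = 96.17 min.
Single-satellite node shift = (5769.9/86166) × 360° = 24.11°.
With 6 satellites evenly phased, successive equator crossings are 24.11/6 = 4.018° apart.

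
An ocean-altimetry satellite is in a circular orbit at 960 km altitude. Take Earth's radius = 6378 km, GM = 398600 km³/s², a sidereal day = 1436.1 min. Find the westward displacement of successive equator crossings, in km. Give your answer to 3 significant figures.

Semi-major axis a = 6378 + 960 = 7338 km. Period T = 2π√(a³/μ) = 2π√(7338³/398600) = 6255.7 s = 104.26 min.
During one orbit Earth rotates (6255.7 / 86166) × 360° = 26.14°.
At the equator that is 26.14° × (2π·6378/360) km/° = 26.14 × 111.3 = 2909 km.

2910 km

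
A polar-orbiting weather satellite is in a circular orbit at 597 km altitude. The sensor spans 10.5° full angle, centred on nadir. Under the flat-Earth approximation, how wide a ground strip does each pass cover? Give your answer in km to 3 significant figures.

110 km

Half-angle = 10.5°/2 = 5.25°.
Swath width ≈ 2h·tan(θ/2) = 2 × 597 × tan(5.25°) = 109.7 km.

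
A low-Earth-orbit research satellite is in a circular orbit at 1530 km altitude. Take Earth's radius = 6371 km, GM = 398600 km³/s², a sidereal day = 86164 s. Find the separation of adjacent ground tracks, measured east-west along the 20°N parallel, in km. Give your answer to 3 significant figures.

3050 km

Semi-major axis a = 6371 + 1530 = 7901 km. Period T = 2π√(a³/μ) = 2π√(7901³/398600) = 6989.3 s = 116.49 min.
Node shift per orbit = (6989.3/86164) × 360° = 29.20°.
Equatorial spacing = 29.20 × 111.2 km/° = 3247 km.
At 20° latitude, spacing = 3247 × cos(20°) = 3051 km.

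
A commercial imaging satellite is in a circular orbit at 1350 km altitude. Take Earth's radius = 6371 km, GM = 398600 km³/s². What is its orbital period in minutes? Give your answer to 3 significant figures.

113 min

Semi-major axis a = 6371 + 1350 = 7721 km. Period T = 2π√(a³/μ) = 2π√(7721³/398600) = 6751.8 s = 112.53 min.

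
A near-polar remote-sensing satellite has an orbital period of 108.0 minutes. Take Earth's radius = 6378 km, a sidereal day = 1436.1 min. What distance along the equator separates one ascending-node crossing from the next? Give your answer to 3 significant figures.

3010 km

T = 108.0 min = 6480.0 s.
During one orbit Earth rotates (6480.0 / 86166) × 360° = 27.07°.
At the equator that is 27.07° × (2π·6378/360) km/° = 27.07 × 111.3 = 3014 km.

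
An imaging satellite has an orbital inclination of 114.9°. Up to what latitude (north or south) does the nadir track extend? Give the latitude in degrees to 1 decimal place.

Retrograde orbit: the ground track reaches ±(180° − i) = ±(180 − 114.9) = ±65.1°.

65.1°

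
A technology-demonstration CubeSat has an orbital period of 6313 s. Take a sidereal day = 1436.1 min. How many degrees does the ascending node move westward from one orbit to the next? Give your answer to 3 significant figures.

During one orbit Earth rotates (6313.0 / 86166) × 360° = 26.38°.

26.4°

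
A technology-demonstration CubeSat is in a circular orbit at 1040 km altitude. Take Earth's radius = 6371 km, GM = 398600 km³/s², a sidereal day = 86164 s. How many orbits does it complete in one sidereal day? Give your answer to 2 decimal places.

13.57

Semi-major axis a = 6371 + 1040 = 7411 km. Period T = 2π√(a³/μ) = 2π√(7411³/398600) = 6349.3 s = 105.82 min.
Orbits per sidereal day = 86164 / 6349.3 = 13.571.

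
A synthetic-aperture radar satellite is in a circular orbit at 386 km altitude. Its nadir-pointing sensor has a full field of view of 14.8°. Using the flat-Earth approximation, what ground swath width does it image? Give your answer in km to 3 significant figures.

Half-angle = 14.8°/2 = 7.4°.
Swath width ≈ 2h·tan(θ/2) = 2 × 386 × tan(7.4°) = 100.3 km.

100 km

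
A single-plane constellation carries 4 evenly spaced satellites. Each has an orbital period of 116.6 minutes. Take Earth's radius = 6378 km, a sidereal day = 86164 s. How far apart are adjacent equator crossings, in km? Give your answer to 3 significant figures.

813 km

T = 116.6 min = 6996.0 s.
Single-satellite node shift = (6996.0/86164) × 360° = 29.23°.
With 4 satellites evenly phased, successive equator crossings are 29.23/4 = 7.307° apart.
That is 7.307 × 111.3 = 813 km at the equator.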